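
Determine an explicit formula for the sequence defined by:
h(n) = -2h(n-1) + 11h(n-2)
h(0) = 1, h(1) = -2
Characteristic equation: x² + 2x - 11 = 0.
Discriminant Δ = (-2)² + 4·(11) = 48.
Roots r₁,₂ = (-2 ± √48)/2, so r₁ = -1 + 2 \sqrt{3}, r₂ = - 2 \sqrt{3} - 1.
General solution: h(n) = A·r₁^n + B·r₂^n.
From the initial conditions, A + B = 1 and r₁A + r₂B = -2.
Since r₁ - r₂ = √48: A = (-2 - (1)r₂)/√48 = \frac{1}{2} - \frac{\sqrt{3}}{12}, and B = 1 - A = \frac{\sqrt{3}}{12} + \frac{1}{2}.
So h(n) = \left(\frac{1}{2} - \frac{\sqrt{3}}{12}\right)\left(-1 + 2 \sqrt{3}\right)^n + \left(\frac{\sqrt{3}}{12} + \frac{1}{2}\right)\left(- 2 \sqrt{3} - 1\right)^n.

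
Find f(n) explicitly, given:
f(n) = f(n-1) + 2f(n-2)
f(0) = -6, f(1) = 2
Characteristic equation: x² - x - 2 = 0, which factors as (x - (-1))(x - (2)) = 0.
Roots r₁ = -1, r₂ = 2 (distinct).
General solution: f(n) = A·(-1)^n + B·(2)^n.
From f(0) = -6: A + B = -6.
From f(1) = 2: -A + 2B = 2.
Solving: A = - \frac{14}{3}, B = - \frac{4}{3}.
So f(n) = - \frac{14 \left(-1\right)^{n}}{3} - \frac{4 \cdot 2^{n}}{3}.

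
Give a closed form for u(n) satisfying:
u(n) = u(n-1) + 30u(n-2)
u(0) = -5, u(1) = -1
Characteristic equation: x² - x - 30 = 0, which factors as (x - (-5))(x - (6)) = 0.
Roots r₁ = -5, r₂ = 6 (distinct).
General solution: u(n) = A·(-5)^n + B·(6)^n.
From u(0) = -5: A + B = -5.
From u(1) = -1: -5A + 6B = -1.
Solving: A = - \frac{29}{11}, B = - \frac{26}{11}.
So u(n) = - \frac{29 \left(-5\right)^{n}}{11} - \frac{26 \cdot 6^{n}}{11}.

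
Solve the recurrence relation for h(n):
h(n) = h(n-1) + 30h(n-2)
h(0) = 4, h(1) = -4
Characteristic equation: x² - x - 30 = 0, which factors as (x - (6))(x - (-5)) = 0.
Roots r₁ = 6, r₂ = -5 (distinct).
General solution: h(n) = A·(6)^n + B·(-5)^n.
From h(0) = 4: A + B = 4.
From h(1) = -4: 6A - 5B = -4.
Solving: A = \frac{16}{11}, B = \frac{28}{11}.
So h(n) = \frac{28 \left(-5\right)^{n}}{11} + \frac{16 \cdot 6^{n}}{11}.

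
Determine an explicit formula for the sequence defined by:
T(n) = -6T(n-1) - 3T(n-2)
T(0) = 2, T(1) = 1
Characteristic equation: x² + 6x + 3 = 0.
Discriminant Δ = (-6)² + 4·(-3) = 24.
Roots r₁,₂ = (-6 ± √24)/2, so r₁ = -3 + \sqrt{6}, r₂ = -3 - \sqrt{6}.
General solution: T(n) = A·r₁^n + B·r₂^n.
From the initial conditions, A + B = 2 and r₁A + r₂B = 1.
Since r₁ - r₂ = √24: A = (1 - (2)r₂)/√24 = 1 + \frac{7 \sqrt{6}}{12}, and B = 2 - A = 1 - \frac{7 \sqrt{6}}{12}.
So T(n) = \left(1 + \frac{7 \sqrt{6}}{12}\right)\left(-3 + \sqrt{6}\right)^n + \left(1 - \frac{7 \sqrt{6}}{12}\right)\left(-3 - \sqrt{6}\right)^n.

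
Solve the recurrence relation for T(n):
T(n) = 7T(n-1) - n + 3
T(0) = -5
First-order linear with linear forcing.
Homogeneous solution: T_h(n) = A·(7)^n.
Try particular T_p(n) = pn + q. Substituting:
  pn + q = 7(p(n-1) + q) - n + 3.
Matching the n-coefficient: p = 7p - 1 ⇒ p = \frac{1}{6}.
Matching constants: q = -7p + 7q + 3 ⇒ q = - \frac{11}{36}.
General: T(n) = A·(7)^n + \frac{n}{6} - \frac{11}{36}.
Apply T(0) = -5: A - \frac{11}{36} = -5 ⇒ A = - \frac{169}{36}.
So T(n) = - \frac{169 \cdot 7^{n}}{36} + \frac{n}{6} - \frac{11}{36}.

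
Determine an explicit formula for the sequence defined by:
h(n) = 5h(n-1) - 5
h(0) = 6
First-order linear non-homogeneous.
Homogeneous solution: h_h(n) = A·(5)^n.
Try constant particular solution h_p = K: K = 5K - 5 ⇒ K = \frac{5}{4}.
General: h(n) = A·(5)^n + \frac{5}{4}.
Apply h(0) = 6: A + \frac{5}{4} = 6 ⇒ A = \frac{19}{4}.
So h(n) = \frac{19 \cdot 5^{n}}{4} + \frac{5}{4}.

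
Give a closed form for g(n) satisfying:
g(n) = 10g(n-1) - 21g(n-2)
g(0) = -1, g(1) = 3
Characteristic equation: x² - 10x + 21 = 0, which factors as (x - (3))(x - (7)) = 0.
Roots r₁ = 3, r₂ = 7 (distinct).
General solution: g(n) = A·(3)^n + B·(7)^n.
From g(0) = -1: A + B = -1.
From g(1) = 3: 3A + 7B = 3.
Solving: A = - \frac{5}{2}, B = \frac{3}{2}.
So g(n) = - \frac{5 \cdot 3^{n}}{2} + \frac{3 \cdot 7^{n}}{2}.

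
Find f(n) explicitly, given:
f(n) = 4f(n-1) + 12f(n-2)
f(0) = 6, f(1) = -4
Characteristic equation: x² - 4x - 12 = 0, which factors as (x - (-2))(x - (6)) = 0.
Roots r₁ = -2, r₂ = 6 (distinct).
General solution: f(n) = A·(-2)^n + B·(6)^n.
From f(0) = 6: A + B = 6.
From f(1) = -4: -2A + 6B = -4.
Solving: A = 5, B = 1.
So f(n) = 5 \left(-2\right)^{n} + 6^{n}.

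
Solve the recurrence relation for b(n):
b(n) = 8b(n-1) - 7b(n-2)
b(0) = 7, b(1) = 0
Characteristic equation: x² - 8x + 7 = 0, which factors as (x - (7))(x - (1)) = 0.
Roots r₁ = 7, r₂ = 1 (distinct).
General solution: b(n) = A·(7)^n + B·(1)^n.
From b(0) = 7: A + B = 7.
From b(1) = 0: 7A + B = 0.
Solving: A = - \frac{7}{6}, B = \frac{49}{6}.
So b(n) = \frac{49}{6} - \frac{7 \cdot 7^{n}}{6}.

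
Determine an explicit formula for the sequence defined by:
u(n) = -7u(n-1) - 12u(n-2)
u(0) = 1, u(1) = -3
Characteristic equation: x² + 7x + 12 = 0, which factors as (x - (-3))(x - (-4)) = 0.
Roots r₁ = -3, r₂ = -4 (distinct).
General solution: u(n) = A·(-3)^n + B·(-4)^n.
From u(0) = 1: A + B = 1.
From u(1) = -3: -3A - 4B = -3.
Solving: A = 1, B = 0.
So u(n) = \left(-3\right)^{n}.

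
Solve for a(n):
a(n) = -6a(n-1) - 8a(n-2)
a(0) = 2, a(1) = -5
Characteristic equation: x² + 6x + 8 = 0, which factors as (x - (-2))(x - (-4)) = 0.
Roots r₁ = -2, r₂ = -4 (distinct).
General solution: a(n) = A·(-2)^n + B·(-4)^n.
From a(0) = 2: A + B = 2.
From a(1) = -5: -2A - 4B = -5.
Solving: A = \frac{3}{2}, B = \frac{1}{2}.
So a(n) = \frac{3 \left(-2\right)^{n}}{2} + \frac{\left(-4\right)^{n}}{2}.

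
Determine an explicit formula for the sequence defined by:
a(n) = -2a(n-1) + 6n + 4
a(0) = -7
First-order linear with linear forcing.
Homogeneous solution: a_h(n) = A·(-2)^n.
Try particular a_p(n) = pn + q. Substituting:
  pn + q = -2(p(n-1) + q) + 6n + 4.
Matching the n-coefficient: p = -2p + 6 ⇒ p = 2.
Matching constants: q = 2p - 2q + 4 ⇒ q = \frac{8}{3}.
General: a(n) = A·(-2)^n + 2 n + \frac{8}{3}.
Apply a(0) = -7: A + \frac{8}{3} = -7 ⇒ A = - \frac{29}{3}.
So a(n) = - \frac{29 \left(-2\right)^{n}}{3} + 2 n + \frac{8}{3}.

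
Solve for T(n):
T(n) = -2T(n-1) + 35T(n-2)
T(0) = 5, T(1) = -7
Characteristic equation: x² + 2x - 35 = 0, which factors as (x - (5))(x - (-7)) = 0.
Roots r₁ = 5, r₂ = -7 (distinct).
General solution: T(n) = A·(5)^n + B·(-7)^n.
From T(0) = 5: A + B = 5.
From T(1) = -7: 5A - 7B = -7.
Solving: A = \frac{7}{3}, B = \frac{8}{3}.
So T(n) = \frac{8 \left(-7\right)^{n}}{3} + \frac{7 \cdot 5^{n}}{3}.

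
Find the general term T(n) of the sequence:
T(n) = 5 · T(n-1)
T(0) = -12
Pure geometric recurrence with ratio 5.
By induction T(n) = T(0) · (5)^n = - 12 \cdot 5^{n}.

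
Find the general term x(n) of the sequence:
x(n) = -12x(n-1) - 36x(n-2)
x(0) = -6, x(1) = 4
Characteristic equation: x² + 12x + 36 = 0, which is (x - (-6))².
Repeated root r = -6.
General solution: x(n) = (A + Bn)·(-6)^n.
From x(0) = -6: A = -6.
From x(1) = 4: (A + B)·(-6) = 4 ⇒ B = \frac{16}{3}.
So x(n) = \left(\frac{16 n}{3} - 6\right) \cdot (-6)^n.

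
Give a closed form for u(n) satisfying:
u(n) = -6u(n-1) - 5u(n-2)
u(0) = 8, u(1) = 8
Characteristic equation: x² + 6x + 5 = 0, which factors as (x - (-5))(x - (-1)) = 0.
Roots r₁ = -5, r₂ = -1 (distinct).
General solution: u(n) = A·(-5)^n + B·(-1)^n.
From u(0) = 8: A + B = 8.
From u(1) = 8: -5A - B = 8.
Solving: A = -4, B = 12.
So u(n) = 12 \left(-1\right)^{n} - 4 \left(-5\right)^{n}.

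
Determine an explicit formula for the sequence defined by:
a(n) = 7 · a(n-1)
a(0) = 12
Pure geometric recurrence with ratio 7.
By induction a(n) = a(0) · (7)^n = 12 \cdot 7^{n}.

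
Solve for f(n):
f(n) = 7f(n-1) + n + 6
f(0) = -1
First-order linear with linear forcing.
Homogeneous solution: f_h(n) = A·(7)^n.
Try particular f_p(n) = pn + q. Substituting:
  pn + q = 7(p(n-1) + q) + n + 6.
Matching the n-coefficient: p = 7p + 1 ⇒ p = - \frac{1}{6}.
Matching constants: q = -7p + 7q + 6 ⇒ q = - \frac{43}{36}.
General: f(n) = A·(7)^n - \frac{n}{6} - \frac{43}{36}.
Apply f(0) = -1: A - \frac{43}{36} = -1 ⇒ A = \frac{7}{36}.
So f(n) = \frac{7 \cdot 7^{n}}{36} - \frac{n}{6} - \frac{43}{36}.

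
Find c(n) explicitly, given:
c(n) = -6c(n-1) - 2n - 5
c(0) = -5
First-order linear with linear forcing.
Homogeneous solution: c_h(n) = A·(-6)^n.
Try particular c_p(n) = pn + q. Substituting:
  pn + q = -6(p(n-1) + q) - 2n - 5.
Matching the n-coefficient: p = -6p - 2 ⇒ p = - \frac{2}{7}.
Matching constants: q = 6p - 6q - 5 ⇒ q = - \frac{47}{49}.
General: c(n) = A·(-6)^n - \frac{2 n}{7} - \frac{47}{49}.
Apply c(0) = -5: A - \frac{47}{49} = -5 ⇒ A = - \frac{198}{49}.
So c(n) = - \frac{198 \left(-6\right)^{n}}{49} - \frac{2 n}{7} - \frac{47}{49}.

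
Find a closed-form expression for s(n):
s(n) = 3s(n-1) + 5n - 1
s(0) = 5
First-order linear with linear forcing.
Homogeneous solution: s_h(n) = A·(3)^n.
Try particular s_p(n) = pn + q. Substituting:
  pn + q = 3(p(n-1) + q) + 5n - 1.
Matching the n-coefficient: p = 3p + 5 ⇒ p = - \frac{5}{2}.
Matching constants: q = -3p + 3q - 1 ⇒ q = - \frac{13}{4}.
General: s(n) = A·(3)^n - \frac{5 n}{2} - \frac{13}{4}.
Apply s(0) = 5: A - \frac{13}{4} = 5 ⇒ A = \frac{33}{4}.
So s(n) = \frac{33 \cdot 3^{n}}{4} - \frac{5 n}{2} - \frac{13}{4}.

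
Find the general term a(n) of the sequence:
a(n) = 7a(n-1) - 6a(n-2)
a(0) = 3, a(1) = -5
Characteristic equation: x² - 7x + 6 = 0, which factors as (x - (6))(x - (1)) = 0.
Roots r₁ = 6, r₂ = 1 (distinct).
General solution: a(n) = A·(6)^n + B·(1)^n.
From a(0) = 3: A + B = 3.
From a(1) = -5: 6A + B = -5.
Solving: A = - \frac{8}{5}, B = \frac{23}{5}.
So a(n) = \frac{23}{5} - \frac{8 \cdot 6^{n}}{5}.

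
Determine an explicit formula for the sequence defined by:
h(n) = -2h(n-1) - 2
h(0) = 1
First-order linear non-homogeneous.
Homogeneous solution: h_h(n) = A·(-2)^n.
Try constant particular solution h_p = K: K = -2K - 2 ⇒ K = - \frac{2}{3}.
General: h(n) = A·(-2)^n - \frac{2}{3}.
Apply h(0) = 1: A - \frac{2}{3} = 1 ⇒ A = \frac{5}{3}.
So h(n) = \frac{5 \left(-2\right)^{n}}{3} - \frac{2}{3}.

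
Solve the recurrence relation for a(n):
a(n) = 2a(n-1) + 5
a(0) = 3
First-order linear non-homogeneous.
Homogeneous solution: a_h(n) = A·(2)^n.
Try constant particular solution a_p = K: K = 2K + 5 ⇒ K = -5.
General: a(n) = A·(2)^n - 5.
Apply a(0) = 3: A - 5 = 3 ⇒ A = 8.
So a(n) = 8 \cdot 2^{n} - 5.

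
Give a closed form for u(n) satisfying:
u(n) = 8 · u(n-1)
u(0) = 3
Pure geometric recurrence with ratio 8.
By induction u(n) = u(0) · (8)^n = 3 \cdot 8^{n}.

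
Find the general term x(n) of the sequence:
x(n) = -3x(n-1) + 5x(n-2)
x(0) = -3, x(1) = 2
Characteristic equation: x² + 3x - 5 = 0.
Discriminant Δ = (-3)² + 4·(5) = 29.
Roots r₁,₂ = (-3 ± √29)/2, so r₁ = - \frac{3}{2} + \frac{\sqrt{29}}{2}, r₂ = - \frac{\sqrt{29}}{2} - \frac{3}{2}.
General solution: x(n) = A·r₁^n + B·r₂^n.
From the initial conditions, A + B = -3 and r₁A + r₂B = 2.
Since r₁ - r₂ = √29: A = (2 - (-3)r₂)/√29 = - \frac{3}{2} - \frac{5 \sqrt{29}}{58}, and B = -3 - A = - \frac{3}{2} + \frac{5 \sqrt{29}}{58}.
So x(n) = \left(- \frac{3}{2} - \frac{5 \sqrt{29}}{58}\right)\left(- \frac{3}{2} + \frac{\sqrt{29}}{2}\right)^n + \left(- \frac{3}{2} + \frac{5 \sqrt{29}}{58}\right)\left(- \frac{\sqrt{29}}{2} - \frac{3}{2}\right)^n.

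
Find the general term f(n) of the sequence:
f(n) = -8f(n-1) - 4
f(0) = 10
First-order linear non-homogeneous.
Homogeneous solution: f_h(n) = A·(-8)^n.
Try constant particular solution f_p = K: K = -8K - 4 ⇒ K = - \frac{4}{9}.
General: f(n) = A·(-8)^n - \frac{4}{9}.
Apply f(0) = 10: A - \frac{4}{9} = 10 ⇒ A = \frac{94}{9}.
So f(n) = \frac{94 \left(-8\right)^{n}}{9} - \frac{4}{9}.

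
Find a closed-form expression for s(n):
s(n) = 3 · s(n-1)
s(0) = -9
Pure geometric recurrence with ratio 3.
By induction s(n) = s(0) · (3)^n = - 9 \cdot 3^{n}.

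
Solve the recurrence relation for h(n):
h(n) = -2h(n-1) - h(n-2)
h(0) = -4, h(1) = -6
Characteristic equation: x² + 2x + 1 = 0, which is (x - (-1))².
Repeated root r = -1.
General solution: h(n) = (A + Bn)·(-1)^n.
From h(0) = -4: A = -4.
From h(1) = -6: (A + B)·(-1) = -6 ⇒ B = 10.
So h(n) = \left(10 n - 4\right) \cdot (-1)^n.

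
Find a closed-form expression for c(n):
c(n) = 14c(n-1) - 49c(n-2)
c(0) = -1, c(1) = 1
Characteristic equation: x² - 14x + 49 = 0, which is (x - (7))².
Repeated root r = 7.
General solution: c(n) = (A + Bn)·(7)^n.
From c(0) = -1: A = -1.
From c(1) = 1: (A + B)·(7) = 1 ⇒ B = \frac{8}{7}.
So c(n) = \left(\frac{8 n}{7} - 1\right) \cdot (7)^n.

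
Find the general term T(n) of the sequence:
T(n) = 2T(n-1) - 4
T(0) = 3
First-order linear non-homogeneous.
Homogeneous solution: T_h(n) = A·(2)^n.
Try constant particular solution T_p = K: K = 2K - 4 ⇒ K = 4.
General: T(n) = A·(2)^n + 4.
Apply T(0) = 3: A + 4 = 3 ⇒ A = -1.
So T(n) = 4 - 2^{n}.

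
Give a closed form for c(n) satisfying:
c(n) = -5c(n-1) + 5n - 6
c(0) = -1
First-order linear with linear forcing.
Homogeneous solution: c_h(n) = A·(-5)^n.
Try particular c_p(n) = pn + q. Substituting:
  pn + q = -5(p(n-1) + q) + 5n - 6.
Matching the n-coefficient: p = -5p + 5 ⇒ p = \frac{5}{6}.
Matching constants: q = 5p - 5q - 6 ⇒ q = - \frac{11}{36}.
General: c(n) = A·(-5)^n + \frac{5 n}{6} - \frac{11}{36}.
Apply c(0) = -1: A - \frac{11}{36} = -1 ⇒ A = - \frac{25}{36}.
So c(n) = - \frac{25 \left(-5\right)^{n}}{36} + \frac{5 n}{6} - \frac{11}{36}.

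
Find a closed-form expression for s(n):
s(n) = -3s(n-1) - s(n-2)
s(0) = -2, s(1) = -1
Characteristic equation: x² + 3x + 1 = 0.
Discriminant Δ = (-3)² + 4·(-1) = 5.
Roots r₁,₂ = (-3 ± √5)/2, so r₁ = - \frac{3}{2} + \frac{\sqrt{5}}{2}, r₂ = - \frac{3}{2} - \frac{\sqrt{5}}{2}.
General solution: s(n) = A·r₁^n + B·r₂^n.
From the initial conditions, A + B = -2 and r₁A + r₂B = -1.
Since r₁ - r₂ = √5: A = (-1 - (-2)r₂)/√5 = - \frac{4 \sqrt{5}}{5} - 1, and B = -2 - A = -1 + \frac{4 \sqrt{5}}{5}.
So s(n) = \left(- \frac{4 \sqrt{5}}{5} - 1\right)\left(- \frac{3}{2} + \frac{\sqrt{5}}{2}\right)^n + \left(-1 + \frac{4 \sqrt{5}}{5}\right)\left(- \frac{3}{2} - \frac{\sqrt{5}}{2}\right)^n.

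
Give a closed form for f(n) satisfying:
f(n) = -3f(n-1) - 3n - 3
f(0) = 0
First-order linear with linear forcing.
Homogeneous solution: f_h(n) = A·(-3)^n.
Try particular f_p(n) = pn + q. Substituting:
  pn + q = -3(p(n-1) + q) - 3n - 3.
Matching the n-coefficient: p = -3p - 3 ⇒ p = - \frac{3}{4}.
Matching constants: q = 3p - 3q - 3 ⇒ q = - \frac{21}{16}.
General: f(n) = A·(-3)^n - \frac{3 n}{4} - \frac{21}{16}.
Apply f(0) = 0: A - \frac{21}{16} = 0 ⇒ A = \frac{21}{16}.
So f(n) = \frac{21 \left(-3\right)^{n}}{16} - \frac{3 n}{4} - \frac{21}{16}.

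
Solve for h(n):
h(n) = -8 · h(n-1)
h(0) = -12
Pure geometric recurrence with ratio -8.
By induction h(n) = h(0) · (-8)^n = - 12 \left(-8\right)^{n}.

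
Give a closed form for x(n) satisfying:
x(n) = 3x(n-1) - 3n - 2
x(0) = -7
First-order linear with linear forcing.
Homogeneous solution: x_h(n) = A·(3)^n.
Try particular x_p(n) = pn + q. Substituting:
  pn + q = 3(p(n-1) + q) - 3n - 2.
Matching the n-coefficient: p = 3p - 3 ⇒ p = \frac{3}{2}.
Matching constants: q = -3p + 3q - 2 ⇒ q = \frac{13}{4}.
General: x(n) = A·(3)^n + \frac{3 n}{2} + \frac{13}{4}.
Apply x(0) = -7: A + \frac{13}{4} = -7 ⇒ A = - \frac{41}{4}.
So x(n) = - \frac{41 \cdot 3^{n}}{4} + \frac{3 n}{2} + \frac{13}{4}.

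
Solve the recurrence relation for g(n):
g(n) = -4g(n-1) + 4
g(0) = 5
First-order linear non-homogeneous.
Homogeneous solution: g_h(n) = A·(-4)^n.
Try constant particular solution g_p = K: K = -4K + 4 ⇒ K = \frac{4}{5}.
General: g(n) = A·(-4)^n + \frac{4}{5}.
Apply g(0) = 5: A + \frac{4}{5} = 5 ⇒ A = \frac{21}{5}.
So g(n) = \frac{21 \left(-4\right)^{n}}{5} + \frac{4}{5}.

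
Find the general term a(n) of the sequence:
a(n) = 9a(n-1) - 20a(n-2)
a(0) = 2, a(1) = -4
Characteristic equation: x² - 9x + 20 = 0, which factors as (x - (5))(x - (4)) = 0.
Roots r₁ = 5, r₂ = 4 (distinct).
General solution: a(n) = A·(5)^n + B·(4)^n.
From a(0) = 2: A + B = 2.
From a(1) = -4: 5A + 4B = -4.
Solving: A = -12, B = 14.
So a(n) = 14 \cdot 4^{n} - 12 \cdot 5^{n}.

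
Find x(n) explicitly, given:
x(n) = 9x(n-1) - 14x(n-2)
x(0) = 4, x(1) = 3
Characteristic equation: x² - 9x + 14 = 0, which factors as (x - (2))(x - (7)) = 0.
Roots r₁ = 2, r₂ = 7 (distinct).
General solution: x(n) = A·(2)^n + B·(7)^n.
From x(0) = 4: A + B = 4.
From x(1) = 3: 2A + 7B = 3.
Solving: A = 5, B = -1.
So x(n) = 5 \cdot 2^{n} - 7^{n}.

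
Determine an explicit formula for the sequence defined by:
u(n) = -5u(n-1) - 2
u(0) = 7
First-order linear non-homogeneous.
Homogeneous solution: u_h(n) = A·(-5)^n.
Try constant particular solution u_p = K: K = -5K - 2 ⇒ K = - \frac{1}{3}.
General: u(n) = A·(-5)^n - \frac{1}{3}.
Apply u(0) = 7: A - \frac{1}{3} = 7 ⇒ A = \frac{22}{3}.
So u(n) = \frac{22 \left(-5\right)^{n}}{3} - \frac{1}{3}.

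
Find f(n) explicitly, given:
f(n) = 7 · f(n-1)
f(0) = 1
Pure geometric recurrence with ratio 7.
By induction f(n) = f(0) · (7)^n = 7^{n}.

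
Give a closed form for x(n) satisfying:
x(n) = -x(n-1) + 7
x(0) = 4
First-order linear non-homogeneous.
Homogeneous solution: x_h(n) = A·(-1)^n.
Try constant particular solution x_p = K: K = -K + 7 ⇒ K = \frac{7}{2}.
General: x(n) = A·(-1)^n + \frac{7}{2}.
Apply x(0) = 4: A + \frac{7}{2} = 4 ⇒ A = \frac{1}{2}.
So x(n) = \frac{\left(-1\right)^{n}}{2} + \frac{7}{2}.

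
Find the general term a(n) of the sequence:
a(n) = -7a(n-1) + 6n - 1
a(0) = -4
First-order linear with linear forcing.
Homogeneous solution: a_h(n) = A·(-7)^n.
Try particular a_p(n) = pn + q. Substituting:
  pn + q = -7(p(n-1) + q) + 6n - 1.
Matching the n-coefficient: p = -7p + 6 ⇒ p = \frac{3}{4}.
Matching constants: q = 7p - 7q - 1 ⇒ q = \frac{17}{32}.
General: a(n) = A·(-7)^n + \frac{3 n}{4} + \frac{17}{32}.
Apply a(0) = -4: A + \frac{17}{32} = -4 ⇒ A = - \frac{145}{32}.
So a(n) = - \frac{145 \left(-7\right)^{n}}{32} + \frac{3 n}{4} + \frac{17}{32}.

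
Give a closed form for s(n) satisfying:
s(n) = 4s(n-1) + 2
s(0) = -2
First-order linear non-homogeneous.
Homogeneous solution: s_h(n) = A·(4)^n.
Try constant particular solution s_p = K: K = 4K + 2 ⇒ K = - \frac{2}{3}.
General: s(n) = A·(4)^n - \frac{2}{3}.
Apply s(0) = -2: A - \frac{2}{3} = -2 ⇒ A = - \frac{4}{3}.
So s(n) = - \frac{4 \cdot 4^{n}}{3} - \frac{2}{3}.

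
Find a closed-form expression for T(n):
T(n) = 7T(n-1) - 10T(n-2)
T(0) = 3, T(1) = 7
Characteristic equation: x² - 7x + 10 = 0, which factors as (x - (2))(x - (5)) = 0.
Roots r₁ = 2, r₂ = 5 (distinct).
General solution: T(n) = A·(2)^n + B·(5)^n.
From T(0) = 3: A + B = 3.
From T(1) = 7: 2A + 5B = 7.
Solving: A = \frac{8}{3}, B = \frac{1}{3}.
So T(n) = \frac{8 \cdot 2^{n}}{3} + \frac{5^{n}}{3}.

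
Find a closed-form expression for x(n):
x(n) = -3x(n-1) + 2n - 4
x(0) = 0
First-order linear with linear forcing.
Homogeneous solution: x_h(n) = A·(-3)^n.
Try particular x_p(n) = pn + q. Substituting:
  pn + q = -3(p(n-1) + q) + 2n - 4.
Matching the n-coefficient: p = -3p + 2 ⇒ p = \frac{1}{2}.
Matching constants: q = 3p - 3q - 4 ⇒ q = - \frac{5}{8}.
General: x(n) = A·(-3)^n + \frac{n}{2} - \frac{5}{8}.
Apply x(0) = 0: A - \frac{5}{8} = 0 ⇒ A = \frac{5}{8}.
So x(n) = \frac{5 \left(-3\right)^{n}}{8} + \frac{n}{2} - \frac{5}{8}.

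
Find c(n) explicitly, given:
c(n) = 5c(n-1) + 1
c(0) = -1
First-order linear non-homogeneous.
Homogeneous solution: c_h(n) = A·(5)^n.
Try constant particular solution c_p = K: K = 5K + 1 ⇒ K = - \frac{1}{4}.
General: c(n) = A·(5)^n - \frac{1}{4}.
Apply c(0) = -1: A - \frac{1}{4} = -1 ⇒ A = - \frac{3}{4}.
So c(n) = - \frac{3 \cdot 5^{n}}{4} - \frac{1}{4}.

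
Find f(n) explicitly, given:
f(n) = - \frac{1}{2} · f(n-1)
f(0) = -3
Pure geometric recurrence with ratio - \frac{1}{2}.
By induction f(n) = f(0) · (- \frac{1}{2})^n = - 3 \left(- \frac{1}{2}\right)^{n}.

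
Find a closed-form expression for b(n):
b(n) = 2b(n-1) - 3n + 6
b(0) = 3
First-order linear with linear forcing.
Homogeneous solution: b_h(n) = A·(2)^n.
Try particular b_p(n) = pn + q. Substituting:
  pn + q = 2(p(n-1) + q) - 3n + 6.
Matching the n-coefficient: p = 2p - 3 ⇒ p = 3.
Matching constants: q = -2p + 2q + 6 ⇒ q = 0.
General: b(n) = A·(2)^n + 3 n + 0.
Apply b(0) = 3: A + 0 = 3 ⇒ A = 3.
So b(n) = 3 \cdot 2^{n} + 3 n.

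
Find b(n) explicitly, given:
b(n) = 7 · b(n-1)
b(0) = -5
Pure geometric recurrence with ratio 7.
By induction b(n) = b(0) · (7)^n = - 5 \cdot 7^{n}.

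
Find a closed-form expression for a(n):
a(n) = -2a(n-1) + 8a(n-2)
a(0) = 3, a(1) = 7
Characteristic equation: x² + 2x - 8 = 0, which factors as (x - (2))(x - (-4)) = 0.
Roots r₁ = 2, r₂ = -4 (distinct).
General solution: a(n) = A·(2)^n + B·(-4)^n.
From a(0) = 3: A + B = 3.
From a(1) = 7: 2A - 4B = 7.
Solving: A = \frac{19}{6}, B = - \frac{1}{6}.
So a(n) = - \frac{\left(-4\right)^{n}}{6} + \frac{19 \cdot 2^{n}}{6}.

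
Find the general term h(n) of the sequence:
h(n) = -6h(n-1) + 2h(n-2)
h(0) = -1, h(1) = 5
Characteristic equation: x² + 6x - 2 = 0.
Discriminant Δ = (-6)² + 4·(2) = 44.
Roots r₁,₂ = (-6 ± √44)/2, so r₁ = -3 + \sqrt{11}, r₂ = - \sqrt{11} - 3.
General solution: h(n) = A·r₁^n + B·r₂^n.
From the initial conditions, A + B = -1 and r₁A + r₂B = 5.
Since r₁ - r₂ = √44: A = (5 - (-1)r₂)/√44 = - \frac{1}{2} + \frac{\sqrt{11}}{11}, and B = -1 - A = - \frac{1}{2} - \frac{\sqrt{11}}{11}.
So h(n) = \left(- \frac{1}{2} + \frac{\sqrt{11}}{11}\right)\left(-3 + \sqrt{11}\right)^n + \left(- \frac{1}{2} - \frac{\sqrt{11}}{11}\right)\left(- \sqrt{11} - 3\right)^n.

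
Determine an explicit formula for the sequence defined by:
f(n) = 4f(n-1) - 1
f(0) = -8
First-order linear non-homogeneous.
Homogeneous solution: f_h(n) = A·(4)^n.
Try constant particular solution f_p = K: K = 4K - 1 ⇒ K = \frac{1}{3}.
General: f(n) = A·(4)^n + \frac{1}{3}.
Apply f(0) = -8: A + \frac{1}{3} = -8 ⇒ A = - \frac{25}{3}.
So f(n) = \frac{1}{3} - \frac{25 \cdot 4^{n}}{3}.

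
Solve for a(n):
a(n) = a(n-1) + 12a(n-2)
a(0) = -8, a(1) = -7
Characteristic equation: x² - x - 12 = 0, which factors as (x - (4))(x - (-3)) = 0.
Roots r₁ = 4, r₂ = -3 (distinct).
General solution: a(n) = A·(4)^n + B·(-3)^n.
From a(0) = -8: A + B = -8.
From a(1) = -7: 4A - 3B = -7.
Solving: A = - \frac{31}{7}, B = - \frac{25}{7}.
So a(n) = - \frac{25 \left(-3\right)^{n}}{7} - \frac{31 \cdot 4^{n}}{7}.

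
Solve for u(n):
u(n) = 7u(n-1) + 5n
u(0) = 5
First-order linear with linear forcing.
Homogeneous solution: u_h(n) = A·(7)^n.
Try particular u_p(n) = pn + q. Substituting:
  pn + q = 7(p(n-1) + q) + 5n.
Matching the n-coefficient: p = 7p + 5 ⇒ p = - \frac{5}{6}.
Matching constants: q = -7p + 7q ⇒ q = - \frac{35}{36}.
General: u(n) = A·(7)^n - \frac{5 n}{6} - \frac{35}{36}.
Apply u(0) = 5: A - \frac{35}{36} = 5 ⇒ A = \frac{215}{36}.
So u(n) = \frac{215 \cdot 7^{n}}{36} - \frac{5 n}{6} - \frac{35}{36}.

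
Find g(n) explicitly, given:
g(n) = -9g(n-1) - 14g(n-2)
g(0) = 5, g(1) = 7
Characteristic equation: x² + 9x + 14 = 0, which factors as (x - (-7))(x - (-2)) = 0.
Roots r₁ = -7, r₂ = -2 (distinct).
General solution: g(n) = A·(-7)^n + B·(-2)^n.
From g(0) = 5: A + B = 5.
From g(1) = 7: -7A - 2B = 7.
Solving: A = - \frac{17}{5}, B = \frac{42}{5}.
So g(n) = \frac{42 \left(-2\right)^{n}}{5} - \frac{17 \left(-7\right)^{n}}{5}.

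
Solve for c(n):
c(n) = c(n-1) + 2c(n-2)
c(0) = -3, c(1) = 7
Characteristic equation: x² - x - 2 = 0, which factors as (x - (-1))(x - (2)) = 0.
Roots r₁ = -1, r₂ = 2 (distinct).
General solution: c(n) = A·(-1)^n + B·(2)^n.
From c(0) = -3: A + B = -3.
From c(1) = 7: -A + 2B = 7.
Solving: A = - \frac{13}{3}, B = \frac{4}{3}.
So c(n) = - \frac{13 \left(-1\right)^{n}}{3} + \frac{4 \cdot 2^{n}}{3}.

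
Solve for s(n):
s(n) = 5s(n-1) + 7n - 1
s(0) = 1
First-order linear with linear forcing.
Homogeneous solution: s_h(n) = A·(5)^n.
Try particular s_p(n) = pn + q. Substituting:
  pn + q = 5(p(n-1) + q) + 7n - 1.
Matching the n-coefficient: p = 5p + 7 ⇒ p = - \frac{7}{4}.
Matching constants: q = -5p + 5q - 1 ⇒ q = - \frac{31}{16}.
General: s(n) = A·(5)^n - \frac{7 n}{4} - \frac{31}{16}.
Apply s(0) = 1: A - \frac{31}{16} = 1 ⇒ A = \frac{47}{16}.
So s(n) = \frac{47 \cdot 5^{n}}{16} - \frac{7 n}{4} - \frac{31}{16}.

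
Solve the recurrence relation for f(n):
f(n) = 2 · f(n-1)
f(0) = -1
Pure geometric recurrence with ratio 2.
By induction f(n) = f(0) · (2)^n = - 2^{n}.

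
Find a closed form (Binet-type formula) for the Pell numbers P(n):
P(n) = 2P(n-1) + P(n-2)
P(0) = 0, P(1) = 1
This is the Pell sequence.
Characteristic equation: x² - 2x - 1 = 0; roots r₁ = 1 + \sqrt{2}, r₂ = 1 - \sqrt{2}.
General: P(n) = A·r₁^n + B·r₂^n. Solving with P(0)=0, P(1)=1 gives A = \frac{\sqrt{2}}{4}, B = - \frac{\sqrt{2}}{4}.
So P(n) = \frac{\sqrt{2} \left(- \left(1 - \sqrt{2}\right)^{n} + \left(1 + \sqrt{2}\right)^{n}\right)}{4}.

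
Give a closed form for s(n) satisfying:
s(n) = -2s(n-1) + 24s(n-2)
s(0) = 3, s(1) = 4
Characteristic equation: x² + 2x - 24 = 0, which factors as (x - (-6))(x - (4)) = 0.
Roots r₁ = -6, r₂ = 4 (distinct).
General solution: s(n) = A·(-6)^n + B·(4)^n.
From s(0) = 3: A + B = 3.
From s(1) = 4: -6A + 4B = 4.
Solving: A = \frac{4}{5}, B = \frac{11}{5}.
So s(n) = \frac{4 \left(-6\right)^{n}}{5} + \frac{11 \cdot 4^{n}}{5}.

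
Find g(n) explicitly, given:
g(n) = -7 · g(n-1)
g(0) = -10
Pure geometric recurrence with ratio -7.
By induction g(n) = g(0) · (-7)^n = - 10 \left(-7\right)^{n}.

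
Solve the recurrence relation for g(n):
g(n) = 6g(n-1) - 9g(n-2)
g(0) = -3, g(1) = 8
Characteristic equation: x² - 6x + 9 = 0, which is (x - (3))².
Repeated root r = 3.
General solution: g(n) = (A + Bn)·(3)^n.
From g(0) = -3: A = -3.
From g(1) = 8: (A + B)·(3) = 8 ⇒ B = \frac{17}{3}.
So g(n) = \left(\frac{17 n}{3} - 3\right) \cdot (3)^n.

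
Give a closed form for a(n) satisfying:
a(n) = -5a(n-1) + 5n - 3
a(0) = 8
First-order linear with linear forcing.
Homogeneous solution: a_h(n) = A·(-5)^n.
Try particular a_p(n) = pn + q. Substituting:
  pn + q = -5(p(n-1) + q) + 5n - 3.
Matching the n-coefficient: p = -5p + 5 ⇒ p = \frac{5}{6}.
Matching constants: q = 5p - 5q - 3 ⇒ q = \frac{7}{36}.
General: a(n) = A·(-5)^n + \frac{5 n}{6} + \frac{7}{36}.
Apply a(0) = 8: A + \frac{7}{36} = 8 ⇒ A = \frac{281}{36}.
So a(n) = \frac{281 \left(-5\right)^{n}}{36} + \frac{5 n}{6} + \frac{7}{36}.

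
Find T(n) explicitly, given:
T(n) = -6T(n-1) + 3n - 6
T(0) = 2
First-order linear with linear forcing.
Homogeneous solution: T_h(n) = A·(-6)^n.
Try particular T_p(n) = pn + q. Substituting:
  pn + q = -6(p(n-1) + q) + 3n - 6.
Matching the n-coefficient: p = -6p + 3 ⇒ p = \frac{3}{7}.
Matching constants: q = 6p - 6q - 6 ⇒ q = - \frac{24}{49}.
General: T(n) = A·(-6)^n + \frac{3 n}{7} - \frac{24}{49}.
Apply T(0) = 2: A - \frac{24}{49} = 2 ⇒ A = \frac{122}{49}.
So T(n) = \frac{122 \left(-6\right)^{n}}{49} + \frac{3 n}{7} - \frac{24}{49}.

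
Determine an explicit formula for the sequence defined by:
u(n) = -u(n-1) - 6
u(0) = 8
First-order linear non-homogeneous.
Homogeneous solution: u_h(n) = A·(-1)^n.
Try constant particular solution u_p = K: K = -K - 6 ⇒ K = -3.
General: u(n) = A·(-1)^n - 3.
Apply u(0) = 8: A - 3 = 8 ⇒ A = 11.
So u(n) = 11 \left(-1\right)^{n} - 3.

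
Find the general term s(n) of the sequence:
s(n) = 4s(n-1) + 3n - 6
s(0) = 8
First-order linear with linear forcing.
Homogeneous solution: s_h(n) = A·(4)^n.
Try particular s_p(n) = pn + q. Substituting:
  pn + q = 4(p(n-1) + q) + 3n - 6.
Matching the n-coefficient: p = 4p + 3 ⇒ p = -1.
Matching constants: q = -4p + 4q - 6 ⇒ q = \frac{2}{3}.
General: s(n) = A·(4)^n - n + \frac{2}{3}.
Apply s(0) = 8: A + \frac{2}{3} = 8 ⇒ A = \frac{22}{3}.
So s(n) = \frac{22 \cdot 4^{n}}{3} - n + \frac{2}{3}.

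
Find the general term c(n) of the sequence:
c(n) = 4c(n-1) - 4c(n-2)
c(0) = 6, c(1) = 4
Characteristic equation: x² - 4x + 4 = 0, which is (x - (2))².
Repeated root r = 2.
General solution: c(n) = (A + Bn)·(2)^n.
From c(0) = 6: A = 6.
From c(1) = 4: (A + B)·(2) = 4 ⇒ B = -4.
So c(n) = \left(6 - 4 n\right) \cdot (2)^n.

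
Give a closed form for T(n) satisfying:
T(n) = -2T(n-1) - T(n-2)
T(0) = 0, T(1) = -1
Characteristic equation: x² + 2x + 1 = 0, which is (x - (-1))².
Repeated root r = -1.
General solution: T(n) = (A + Bn)·(-1)^n.
From T(0) = 0: A = 0.
From T(1) = -1: (A + B)·(-1) = -1 ⇒ B = 1.
So T(n) = \left(n\right) \cdot (-1)^n.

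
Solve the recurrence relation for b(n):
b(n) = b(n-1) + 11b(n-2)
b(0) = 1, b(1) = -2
Characteristic equation: x² - x - 11 = 0.
Discriminant Δ = (1)² + 4·(11) = 45.
Roots r₁,₂ = (1 ± √45)/2, so r₁ = \frac{1}{2} + \frac{3 \sqrt{5}}{2}, r₂ = \frac{1}{2} - \frac{3 \sqrt{5}}{2}.
General solution: b(n) = A·r₁^n + B·r₂^n.
From the initial conditions, A + B = 1 and r₁A + r₂B = -2.
Since r₁ - r₂ = √45: A = (-2 - (1)r₂)/√45 = \frac{1}{2} - \frac{\sqrt{5}}{6}, and B = 1 - A = \frac{\sqrt{5}}{6} + \frac{1}{2}.
So b(n) = \left(\frac{1}{2} - \frac{\sqrt{5}}{6}\right)\left(\frac{1}{2} + \frac{3 \sqrt{5}}{2}\right)^n + \left(\frac{\sqrt{5}}{6} + \frac{1}{2}\right)\left(\frac{1}{2} - \frac{3 \sqrt{5}}{2}\right)^n.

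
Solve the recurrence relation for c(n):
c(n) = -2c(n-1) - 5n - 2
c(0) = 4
First-order linear with linear forcing.
Homogeneous solution: c_h(n) = A·(-2)^n.
Try particular c_p(n) = pn + q. Substituting:
  pn + q = -2(p(n-1) + q) - 5n - 2.
Matching the n-coefficient: p = -2p - 5 ⇒ p = - \frac{5}{3}.
Matching constants: q = 2p - 2q - 2 ⇒ q = - \frac{16}{9}.
General: c(n) = A·(-2)^n - \frac{5 n}{3} - \frac{16}{9}.
Apply c(0) = 4: A - \frac{16}{9} = 4 ⇒ A = \frac{52}{9}.
So c(n) = \frac{52 \left(-2\right)^{n}}{9} - \frac{5 n}{3} - \frac{16}{9}.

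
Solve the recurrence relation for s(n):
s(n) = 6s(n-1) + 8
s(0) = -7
First-order linear non-homogeneous.
Homogeneous solution: s_h(n) = A·(6)^n.
Try constant particular solution s_p = K: K = 6K + 8 ⇒ K = - \frac{8}{5}.
General: s(n) = A·(6)^n - \frac{8}{5}.
Apply s(0) = -7: A - \frac{8}{5} = -7 ⇒ A = - \frac{27}{5}.
So s(n) = - \frac{27 \cdot 6^{n}}{5} - \frac{8}{5}.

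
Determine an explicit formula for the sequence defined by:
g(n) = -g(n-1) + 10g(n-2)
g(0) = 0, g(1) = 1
Characteristic equation: x² + x - 10 = 0.
Discriminant Δ = (-1)² + 4·(10) = 41.
Roots r₁,₂ = (-1 ± √41)/2, so r₁ = - \frac{1}{2} + \frac{\sqrt{41}}{2}, r₂ = - \frac{\sqrt{41}}{2} - \frac{1}{2}.
General solution: g(n) = A·r₁^n + B·r₂^n.
From the initial conditions, A + B = 0 and r₁A + r₂B = 1.
Since r₁ - r₂ = √41: A = (1 - (0)r₂)/√41 = \frac{\sqrt{41}}{41}, and B = 0 - A = - \frac{\sqrt{41}}{41}.
So g(n) = \left(\frac{\sqrt{41}}{41}\right)\left(- \frac{1}{2} + \frac{\sqrt{41}}{2}\right)^n + \left(- \frac{\sqrt{41}}{41}\right)\left(- \frac{\sqrt{41}}{2} - \frac{1}{2}\right)^n.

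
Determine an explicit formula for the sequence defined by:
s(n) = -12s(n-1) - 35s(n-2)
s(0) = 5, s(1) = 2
Characteristic equation: x² + 12x + 35 = 0, which factors as (x - (-7))(x - (-5)) = 0.
Roots r₁ = -7, r₂ = -5 (distinct).
General solution: s(n) = A·(-7)^n + B·(-5)^n.
From s(0) = 5: A + B = 5.
From s(1) = 2: -7A - 5B = 2.
Solving: A = - \frac{27}{2}, B = \frac{37}{2}.
So s(n) = \frac{37 \left(-5\right)^{n}}{2} - \frac{27 \left(-7\right)^{n}}{2}.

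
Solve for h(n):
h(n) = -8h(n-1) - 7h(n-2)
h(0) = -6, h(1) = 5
Characteristic equation: x² + 8x + 7 = 0, which factors as (x - (-1))(x - (-7)) = 0.
Roots r₁ = -1, r₂ = -7 (distinct).
General solution: h(n) = A·(-1)^n + B·(-7)^n.
From h(0) = -6: A + B = -6.
From h(1) = 5: -A - 7B = 5.
Solving: A = - \frac{37}{6}, B = \frac{1}{6}.
So h(n) = - \frac{37 \left(-1\right)^{n}}{6} + \frac{\left(-7\right)^{n}}{6}.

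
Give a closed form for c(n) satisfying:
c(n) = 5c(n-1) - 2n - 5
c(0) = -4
First-order linear with linear forcing.
Homogeneous solution: c_h(n) = A·(5)^n.
Try particular c_p(n) = pn + q. Substituting:
  pn + q = 5(p(n-1) + q) - 2n - 5.
Matching the n-coefficient: p = 5p - 2 ⇒ p = \frac{1}{2}.
Matching constants: q = -5p + 5q - 5 ⇒ q = \frac{15}{8}.
General: c(n) = A·(5)^n + \frac{n}{2} + \frac{15}{8}.
Apply c(0) = -4: A + \frac{15}{8} = -4 ⇒ A = - \frac{47}{8}.
So c(n) = - \frac{47 \cdot 5^{n}}{8} + \frac{n}{2} + \frac{15}{8}.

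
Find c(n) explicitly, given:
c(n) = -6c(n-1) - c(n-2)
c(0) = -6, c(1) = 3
Characteristic equation: x² + 6x + 1 = 0.
Discriminant Δ = (-6)² + 4·(-1) = 32.
Roots r₁,₂ = (-6 ± √32)/2, so r₁ = -3 + 2 \sqrt{2}, r₂ = -3 - 2 \sqrt{2}.
General solution: c(n) = A·r₁^n + B·r₂^n.
From the initial conditions, A + B = -6 and r₁A + r₂B = 3.
Since r₁ - r₂ = √32: A = (3 - (-6)r₂)/√32 = -3 - \frac{15 \sqrt{2}}{8}, and B = -6 - A = -3 + \frac{15 \sqrt{2}}{8}.
So c(n) = \left(-3 - \frac{15 \sqrt{2}}{8}\right)\left(-3 + 2 \sqrt{2}\right)^n + \left(-3 + \frac{15 \sqrt{2}}{8}\right)\left(-3 - 2 \sqrt{2}\right)^n.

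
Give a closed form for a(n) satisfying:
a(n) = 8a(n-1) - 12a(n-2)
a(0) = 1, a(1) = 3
Characteristic equation: x² - 8x + 12 = 0, which factors as (x - (2))(x - (6)) = 0.
Roots r₁ = 2, r₂ = 6 (distinct).
General solution: a(n) = A·(2)^n + B·(6)^n.
From a(0) = 1: A + B = 1.
From a(1) = 3: 2A + 6B = 3.
Solving: A = \frac{3}{4}, B = \frac{1}{4}.
So a(n) = \frac{3 \cdot 2^{n}}{4} + \frac{6^{n}}{4}.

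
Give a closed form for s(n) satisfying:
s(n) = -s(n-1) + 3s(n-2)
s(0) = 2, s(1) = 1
Characteristic equation: x² + x - 3 = 0.
Discriminant Δ = (-1)² + 4·(3) = 13.
Roots r₁,₂ = (-1 ± √13)/2, so r₁ = - \frac{1}{2} + \frac{\sqrt{13}}{2}, r₂ = - \frac{\sqrt{13}}{2} - \frac{1}{2}.
General solution: s(n) = A·r₁^n + B·r₂^n.
From the initial conditions, A + B = 2 and r₁A + r₂B = 1.
Since r₁ - r₂ = √13: A = (1 - (2)r₂)/√13 = \frac{2 \sqrt{13}}{13} + 1, and B = 2 - A = 1 - \frac{2 \sqrt{13}}{13}.
So s(n) = \left(\frac{2 \sqrt{13}}{13} + 1\right)\left(- \frac{1}{2} + \frac{\sqrt{13}}{2}\right)^n + \left(1 - \frac{2 \sqrt{13}}{13}\right)\left(- \frac{\sqrt{13}}{2} - \frac{1}{2}\right)^n.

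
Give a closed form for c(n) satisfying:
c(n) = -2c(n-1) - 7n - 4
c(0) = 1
First-order linear with linear forcing.
Homogeneous solution: c_h(n) = A·(-2)^n.
Try particular c_p(n) = pn + q. Substituting:
  pn + q = -2(p(n-1) + q) - 7n - 4.
Matching the n-coefficient: p = -2p - 7 ⇒ p = - \frac{7}{3}.
Matching constants: q = 2p - 2q - 4 ⇒ q = - \frac{26}{9}.
General: c(n) = A·(-2)^n - \frac{7 n}{3} - \frac{26}{9}.
Apply c(0) = 1: A - \frac{26}{9} = 1 ⇒ A = \frac{35}{9}.
So c(n) = \frac{35 \left(-2\right)^{n}}{9} - \frac{7 n}{3} - \frac{26}{9}.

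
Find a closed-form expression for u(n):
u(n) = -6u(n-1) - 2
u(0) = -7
First-order linear non-homogeneous.
Homogeneous solution: u_h(n) = A·(-6)^n.
Try constant particular solution u_p = K: K = -6K - 2 ⇒ K = - \frac{2}{7}.
General: u(n) = A·(-6)^n - \frac{2}{7}.
Apply u(0) = -7: A - \frac{2}{7} = -7 ⇒ A = - \frac{47}{7}.
So u(n) = - \frac{47 \left(-6\right)^{n}}{7} - \frac{2}{7}.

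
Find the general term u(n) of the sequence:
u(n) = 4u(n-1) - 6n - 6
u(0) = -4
First-order linear with linear forcing.
Homogeneous solution: u_h(n) = A·(4)^n.
Try particular u_p(n) = pn + q. Substituting:
  pn + q = 4(p(n-1) + q) - 6n - 6.
Matching the n-coefficient: p = 4p - 6 ⇒ p = 2.
Matching constants: q = -4p + 4q - 6 ⇒ q = \frac{14}{3}.
General: u(n) = A·(4)^n + 2 n + \frac{14}{3}.
Apply u(0) = -4: A + \frac{14}{3} = -4 ⇒ A = - \frac{26}{3}.
So u(n) = - \frac{26 \cdot 4^{n}}{3} + 2 n + \frac{14}{3}.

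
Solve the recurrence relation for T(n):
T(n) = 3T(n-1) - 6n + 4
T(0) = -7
First-order linear with linear forcing.
Homogeneous solution: T_h(n) = A·(3)^n.
Try particular T_p(n) = pn + q. Substituting:
  pn + q = 3(p(n-1) + q) - 6n + 4.
Matching the n-coefficient: p = 3p - 6 ⇒ p = 3.
Matching constants: q = -3p + 3q + 4 ⇒ q = \frac{5}{2}.
General: T(n) = A·(3)^n + 3 n + \frac{5}{2}.
Apply T(0) = -7: A + \frac{5}{2} = -7 ⇒ A = - \frac{19}{2}.
So T(n) = - \frac{19 \cdot 3^{n}}{2} + 3 n + \frac{5}{2}.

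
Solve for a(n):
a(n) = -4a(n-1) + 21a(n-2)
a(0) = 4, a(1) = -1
Characteristic equation: x² + 4x - 21 = 0, which factors as (x - (3))(x - (-7)) = 0.
Roots r₁ = 3, r₂ = -7 (distinct).
General solution: a(n) = A·(3)^n + B·(-7)^n.
From a(0) = 4: A + B = 4.
From a(1) = -1: 3A - 7B = -1.
Solving: A = \frac{27}{10}, B = \frac{13}{10}.
So a(n) = \frac{13 \left(-7\right)^{n}}{10} + \frac{27 \cdot 3^{n}}{10}.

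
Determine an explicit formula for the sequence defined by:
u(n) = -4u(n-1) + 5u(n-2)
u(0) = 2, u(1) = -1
Characteristic equation: x² + 4x - 5 = 0, which factors as (x - (1))(x - (-5)) = 0.
Roots r₁ = 1, r₂ = -5 (distinct).
General solution: u(n) = A·(1)^n + B·(-5)^n.
From u(0) = 2: A + B = 2.
From u(1) = -1: A - 5B = -1.
Solving: A = \frac{3}{2}, B = \frac{1}{2}.
So u(n) = \frac{\left(-5\right)^{n}}{2} + \frac{3}{2}.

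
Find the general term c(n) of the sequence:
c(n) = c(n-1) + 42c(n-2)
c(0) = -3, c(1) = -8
Characteristic equation: x² - x - 42 = 0, which factors as (x - (-6))(x - (7)) = 0.
Roots r₁ = -6, r₂ = 7 (distinct).
General solution: c(n) = A·(-6)^n + B·(7)^n.
From c(0) = -3: A + B = -3.
From c(1) = -8: -6A + 7B = -8.
Solving: A = -1, B = -2.
So c(n) = - \left(-6\right)^{n} - 2 \cdot 7^{n}.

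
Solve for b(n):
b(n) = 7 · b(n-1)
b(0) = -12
Pure geometric recurrence with ratio 7.
By induction b(n) = b(0) · (7)^n = - 12 \cdot 7^{n}.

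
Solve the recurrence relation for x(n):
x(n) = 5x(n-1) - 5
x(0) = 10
First-order linear non-homogeneous.
Homogeneous solution: x_h(n) = A·(5)^n.
Try constant particular solution x_p = K: K = 5K - 5 ⇒ K = \frac{5}{4}.
General: x(n) = A·(5)^n + \frac{5}{4}.
Apply x(0) = 10: A + \frac{5}{4} = 10 ⇒ A = \frac{35}{4}.
So x(n) = \frac{35 \cdot 5^{n}}{4} + \frac{5}{4}.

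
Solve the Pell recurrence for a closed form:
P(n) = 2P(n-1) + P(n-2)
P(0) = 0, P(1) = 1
This is the Pell sequence.
Characteristic equation: x² - 2x - 1 = 0; roots r₁ = 1 + \sqrt{2}, r₂ = 1 - \sqrt{2}.
General: P(n) = A·r₁^n + B·r₂^n. Solving with P(0)=0, P(1)=1 gives A = \frac{\sqrt{2}}{4}, B = - \frac{\sqrt{2}}{4}.
So P(n) = \frac{\sqrt{2} \left(- \left(1 - \sqrt{2}\right)^{n} + \left(1 + \sqrt{2}\right)^{n}\right)}{4}.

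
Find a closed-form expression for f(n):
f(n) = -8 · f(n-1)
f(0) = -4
Pure geometric recurrence with ratio -8.
By induction f(n) = f(0) · (-8)^n = - 4 \left(-8\right)^{n}.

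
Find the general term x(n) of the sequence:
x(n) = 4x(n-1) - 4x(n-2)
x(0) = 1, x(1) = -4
Characteristic equation: x² - 4x + 4 = 0, which is (x - (2))².
Repeated root r = 2.
General solution: x(n) = (A + Bn)·(2)^n.
From x(0) = 1: A = 1.
From x(1) = -4: (A + B)·(2) = -4 ⇒ B = -3.
So x(n) = \left(1 - 3 n\right) \cdot (2)^n.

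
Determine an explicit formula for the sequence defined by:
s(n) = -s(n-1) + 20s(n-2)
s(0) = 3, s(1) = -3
Characteristic equation: x² + x - 20 = 0, which factors as (x - (-5))(x - (4)) = 0.
Roots r₁ = -5, r₂ = 4 (distinct).
General solution: s(n) = A·(-5)^n + B·(4)^n.
From s(0) = 3: A + B = 3.
From s(1) = -3: -5A + 4B = -3.
Solving: A = \frac{5}{3}, B = \frac{4}{3}.
So s(n) = \frac{5 \left(-5\right)^{n}}{3} + \frac{4 \cdot 4^{n}}{3}.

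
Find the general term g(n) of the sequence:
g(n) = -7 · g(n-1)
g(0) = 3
Pure geometric recurrence with ratio -7.
By induction g(n) = g(0) · (-7)^n = 3 \left(-7\right)^{n}.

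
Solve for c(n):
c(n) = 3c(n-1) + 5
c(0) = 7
First-order linear non-homogeneous.
Homogeneous solution: c_h(n) = A·(3)^n.
Try constant particular solution c_p = K: K = 3K + 5 ⇒ K = - \frac{5}{2}.
General: c(n) = A·(3)^n - \frac{5}{2}.
Apply c(0) = 7: A - \frac{5}{2} = 7 ⇒ A = \frac{19}{2}.
So c(n) = \frac{19 \cdot 3^{n}}{2} - \frac{5}{2}.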